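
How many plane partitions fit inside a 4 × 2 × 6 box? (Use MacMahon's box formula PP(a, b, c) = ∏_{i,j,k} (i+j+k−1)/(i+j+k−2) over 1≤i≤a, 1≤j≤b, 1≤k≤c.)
PP(4, 2, 6) = 13860

Evaluate the triple product over i = 1..4, j = 1..2, k = 1..6. The factors are (2/1) · (3/2) · (4/3) · (5/4) · (6/5) · (7/6) · (3/2) · (4/3) · … (48 factors total). The numerators and denominators telescope so the product is an integer; carrying out the multiplication exactly gives PP(4, 2, 6) = 13860.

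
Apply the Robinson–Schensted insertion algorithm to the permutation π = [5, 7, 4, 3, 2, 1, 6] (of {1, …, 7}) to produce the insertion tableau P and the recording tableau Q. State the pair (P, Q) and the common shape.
P = [1, 6] / [2, 7] / [3] / [4] / [5];  Q = [1, 2] / [3, 7] / [4] / [5] / [6];  common shape = (2, 2, 1, 1, 1)

Row-insert the values π_1, π_2, … into P one at a time, bumping the leftmost entry strictly greater than the inserted value down to the next row. The recording tableau Q records, in position (i, j), the step at which that cell was added to P.
  Insert 5 (step 1): P = [5];  Q = [1]
  Insert 7 (step 2): P = [5, 7];  Q = [1, 2]
  Insert 4 (step 3): P = [4, 7] / [5];  Q = [1, 2] / [3]
  Insert 3 (step 4): P = [3, 7] / [4] / [5];  Q = [1, 2] / [3] / [4]
  Insert 2 (step 5): P = [2, 7] / [3] / [4] / [5];  Q = [1, 2] / [3] / [4] / [5]
  Insert 1 (step 6): P = [1, 7] / [2] / [3] / [4] / [5];  Q = [1, 2] / [3] / [4] / [5] / [6]
  Insert 6 (step 7): P = [1, 6] / [2, 7] / [3] / [4] / [5];  Q = [1, 2] / [3, 7] / [4] / [5] / [6]
Final shape: (2, 2, 1, 1, 1).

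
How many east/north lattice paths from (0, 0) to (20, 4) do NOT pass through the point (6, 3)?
Number of paths = 9366

Total paths from (0, 0) to (20, 4): C(24, 20) = 10626. Paths through (6, 3): (paths (0, 0) → (6, 3)) × (paths (6, 3) → (20, 4)) = C(9, 6) · C(15, 14) = 84 · 15 = 1260. Avoidance count = 10626 − 1260 = 9366.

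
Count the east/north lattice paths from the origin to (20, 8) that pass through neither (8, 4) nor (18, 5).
Number of paths = 1925165

Inclusion–exclusion. Total paths: C(28, 20) = 3108105. Through P₁: C(12, 8)·C(16, 12) = 900900. Through P₂: C(23, 18)·C(5, 2) = 336490. Since P₁ is strictly southwest of P₂, a monotone path through both must visit P₁ then P₂; paths through both = C(12, 8)·C(11, 10)·C(5, 2) = 54450. Avoid both = 3108105 − 900900 − 336490 + 54450 = 1925165.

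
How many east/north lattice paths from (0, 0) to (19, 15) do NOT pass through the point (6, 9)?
Number of paths = 1720171860

Total paths from (0, 0) to (19, 15): C(34, 19) = 1855967520. Paths through (6, 9): (paths (0, 0) → (6, 9)) × (paths (6, 9) → (19, 15)) = C(15, 6) · C(19, 13) = 5005 · 27132 = 135795660. Avoidance count = 1855967520 − 135795660 = 1720171860.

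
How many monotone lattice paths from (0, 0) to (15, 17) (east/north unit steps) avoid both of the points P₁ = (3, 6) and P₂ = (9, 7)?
Number of paths = 365245352

Inclusion–exclusion. Total paths: C(32, 15) = 565722720. Through P₁: C(9, 3)·C(23, 12) = 113574552. Through P₂: C(16, 9)·C(16, 6) = 91611520. Since P₁ is strictly southwest of P₂, a monotone path through both must visit P₁ then P₂; paths through both = C(9, 3)·C(7, 6)·C(16, 6) = 4708704. Avoid both = 565722720 − 113574552 − 91611520 + 4708704 = 365245352.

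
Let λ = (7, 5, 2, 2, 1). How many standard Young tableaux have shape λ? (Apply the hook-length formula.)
# SYT of shape (7, 5, 2, 2, 1) = 2165800

Hook-length formula: f^λ = n! / Π hook(c), product over all cells c of the Young diagram. For λ = (7, 5, 2, 2, 1), n = 17 boxes. Hook lengths by row (left-to-right, top-to-bottom): [11, 9, 6, 5, 4, 2, 1]; [8, 6, 3, 2, 1]; [4, 2]; [3, 1]; [1]. Product of hooks = 164229120. So f^λ = 17! / 164229120 = 355687428096000 / 164229120 = 2165800.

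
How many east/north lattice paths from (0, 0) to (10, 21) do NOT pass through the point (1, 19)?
Number of paths = 44351065

Total paths from (0, 0) to (10, 21): C(31, 10) = 44352165. Paths through (1, 19): (paths (0, 0) → (1, 19)) × (paths (1, 19) → (10, 21)) = C(20, 1) · C(11, 9) = 20 · 55 = 1100. Avoidance count = 44352165 − 1100 = 44351065.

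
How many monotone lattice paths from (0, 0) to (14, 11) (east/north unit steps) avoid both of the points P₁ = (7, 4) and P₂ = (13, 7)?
Number of paths = 3075840

Inclusion–exclusion. Total paths: C(25, 14) = 4457400. Through P₁: C(11, 7)·C(14, 7) = 1132560. Through P₂: C(20, 13)·C(5, 1) = 387600. Since P₁ is strictly southwest of P₂, a monotone path through both must visit P₁ then P₂; paths through both = C(11, 7)·C(9, 6)·C(5, 1) = 138600. Avoid both = 4457400 − 1132560 − 387600 + 138600 = 3075840.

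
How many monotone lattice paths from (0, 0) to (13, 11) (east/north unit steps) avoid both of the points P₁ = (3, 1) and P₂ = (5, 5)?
Number of paths = 1180544

Inclusion–exclusion. Total paths: C(24, 13) = 2496144. Through P₁: C(4, 3)·C(20, 10) = 739024. Through P₂: C(10, 5)·C(14, 8) = 756756. Since P₁ is strictly southwest of P₂, a monotone path through both must visit P₁ then P₂; paths through both = C(4, 3)·C(6, 2)·C(14, 8) = 180180. Avoid both = 2496144 − 739024 − 756756 + 180180 = 1180544.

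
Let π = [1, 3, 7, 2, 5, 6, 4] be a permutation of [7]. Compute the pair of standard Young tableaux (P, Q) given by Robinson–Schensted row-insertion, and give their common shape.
P = [1, 2, 4, 6] / [3, 5] / [7];  Q = [1, 2, 3, 6] / [4, 5] / [7];  common shape = (4, 2, 1)

Row-insert the values π_1, π_2, … into P one at a time, bumping the leftmost entry strictly greater than the inserted value down to the next row. The recording tableau Q records, in position (i, j), the step at which that cell was added to P.
  Insert 1 (step 1): P = [1];  Q = [1]
  Insert 3 (step 2): P = [1, 3];  Q = [1, 2]
  Insert 7 (step 3): P = [1, 3, 7];  Q = [1, 2, 3]
  Insert 2 (step 4): P = [1, 2, 7] / [3];  Q = [1, 2, 3] / [4]
  Insert 5 (step 5): P = [1, 2, 5] / [3, 7];  Q = [1, 2, 3] / [4, 5]
  Insert 6 (step 6): P = [1, 2, 5, 6] / [3, 7];  Q = [1, 2, 3, 6] / [4, 5]
  Insert 4 (step 7): P = [1, 2, 4, 6] / [3, 5] / [7];  Q = [1, 2, 3, 6] / [4, 5] / [7]
Final shape: (4, 2, 1).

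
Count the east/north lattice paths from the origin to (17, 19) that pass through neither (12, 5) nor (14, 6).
Number of paths = 8514232776

Inclusion–exclusion. Total paths: C(36, 17) = 8597496600. Through P₁: C(17, 12)·C(19, 5) = 71954064. Through P₂: C(20, 14)·C(16, 3) = 21705600. Since P₁ is strictly southwest of P₂, a monotone path through both must visit P₁ then P₂; paths through both = C(17, 12)·C(3, 2)·C(16, 3) = 10395840. Avoid both = 8597496600 − 71954064 − 21705600 + 10395840 = 8514232776.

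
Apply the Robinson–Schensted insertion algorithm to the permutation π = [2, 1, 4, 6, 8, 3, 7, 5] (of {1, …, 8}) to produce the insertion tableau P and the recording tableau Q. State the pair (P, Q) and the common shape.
P = [1, 3, 5, 7] / [2, 4, 6] / [8];  Q = [1, 3, 4, 5] / [2, 6, 7] / [8];  common shape = (4, 3, 1)

Row-insert the values π_1, π_2, … into P one at a time, bumping the leftmost entry strictly greater than the inserted value down to the next row. The recording tableau Q records, in position (i, j), the step at which that cell was added to P.
  Insert 2 (step 1): P = [2];  Q = [1]
  Insert 1 (step 2): P = [1] / [2];  Q = [1] / [2]
  Insert 4 (step 3): P = [1, 4] / [2];  Q = [1, 3] / [2]
  Insert 6 (step 4): P = [1, 4, 6] / [2];  Q = [1, 3, 4] / [2]
  Insert 8 (step 5): P = [1, 4, 6, 8] / [2];  Q = [1, 3, 4, 5] / [2]
  Insert 3 (step 6): P = [1, 3, 6, 8] / [2, 4];  Q = [1, 3, 4, 5] / [2, 6]
  Insert 7 (step 7): P = [1, 3, 6, 7] / [2, 4, 8];  Q = [1, 3, 4, 5] / [2, 6, 7]
  Insert 5 (step 8): P = [1, 3, 5, 7] / [2, 4, 6] / [8];  Q = [1, 3, 4, 5] / [2, 6, 7] / [8]
Final shape: (4, 3, 1).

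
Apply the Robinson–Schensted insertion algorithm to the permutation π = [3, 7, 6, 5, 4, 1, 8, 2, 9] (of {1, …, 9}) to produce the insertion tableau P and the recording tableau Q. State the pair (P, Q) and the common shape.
P = [1, 2, 8, 9] / [3, 4] / [5] / [6] / [7];  Q = [1, 2, 7, 9] / [3, 8] / [4] / [5] / [6];  common shape = (4, 2, 1, 1, 1)

Row-insert the values π_1, π_2, … into P one at a time, bumping the leftmost entry strictly greater than the inserted value down to the next row. The recording tableau Q records, in position (i, j), the step at which that cell was added to P.
  Insert 3 (step 1): P = [3];  Q = [1]
  Insert 7 (step 2): P = [3, 7];  Q = [1, 2]
  Insert 6 (step 3): P = [3, 6] / [7];  Q = [1, 2] / [3]
  Insert 5 (step 4): P = [3, 5] / [6] / [7];  Q = [1, 2] / [3] / [4]
  Insert 4 (step 5): P = [3, 4] / [5] / [6] / [7];  Q = [1, 2] / [3] / [4] / [5]
  Insert 1 (step 6): P = [1, 4] / [3] / [5] / [6] / [7];  Q = [1, 2] / [3] / [4] / [5] / [6]
  Insert 8 (step 7): P = [1, 4, 8] / [3] / [5] / [6] / [7];  Q = [1, 2, 7] / [3] / [4] / [5] / [6]
  Insert 2 (step 8): P = [1, 2, 8] / [3, 4] / [5] / [6] / [7];  Q = [1, 2, 7] / [3, 8] / [4] / [5] / [6]
  Insert 9 (step 9): P = [1, 2, 8, 9] / [3, 4] / [5] / [6] / [7];  Q = [1, 2, 7, 9] / [3, 8] / [4] / [5] / [6]
Final shape: (4, 2, 1, 1, 1).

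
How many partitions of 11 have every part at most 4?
p(11, parts ≤ 4) = 27

Partitions of 11 with all parts ≤ 4: 4+4+3, 4+4+2+1, 4+4+1+1+1, 4+3+3+1, 4+3+2+2, 4+3+2+1+1, 4+3+1+1+1+1, 4+2+2+2+1, 4+2+2+1+1+1, 4+2+1+1+1+1+1, 4+1+1+1+1+1+1+1, 3+3+3+2, 3+3+3+1+1, 3+3+2+2+1, 3+3+2+1+1+1, 3+3+1+1+1+1+1, 3+2+2+2+2, 3+2+2+2+1+1, 3+2+2+1+1+1+1, 3+2+1+1+1+1+1+1, 3+1+1+1+1+1+1+1+1, 2+2+2+2+2+1, 2+2+2+2+1+1+1, 2+2+2+1+1+1+1+1, 2+2+1+1+1+1+1+1+1, 2+1+1+1+1+1+1+1+1+1, 1+1+1+1+1+1+1+1+1+1+1. Count = 27.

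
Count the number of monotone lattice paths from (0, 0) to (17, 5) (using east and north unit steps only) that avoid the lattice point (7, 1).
Number of paths = 18326

Total paths from (0, 0) to (17, 5): C(22, 17) = 26334. Paths through (7, 1): (paths (0, 0) → (7, 1)) × (paths (7, 1) → (17, 5)) = C(8, 7) · C(14, 10) = 8 · 1001 = 8008. Avoidance count = 26334 − 8008 = 18326.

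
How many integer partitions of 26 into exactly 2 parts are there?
p(26, 2 parts) = 13

Partitions of n into exactly k parts are in bijection with partitions of n − k into at most k parts (subtract 1 from each part). So p(26, exactly 2) = p(24, parts ≤ 2). Computing via the recurrence p(m, j) = p(m, j−1) + p(m−j, j) gives 13.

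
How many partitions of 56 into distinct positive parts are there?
q(56) = 7108

A partition into distinct parts is a strictly decreasing sequence summing to n. The recurrence d(n, m) = d(n, m−1) + d(n−m, m−1) (use part m at most once) with q(n) = d(n, n) gives q(56) = 7108. (Euler's theorem: # distinct-part partitions = # odd-part partitions.)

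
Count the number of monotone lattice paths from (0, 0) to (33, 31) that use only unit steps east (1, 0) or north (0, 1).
Number of paths = 1777090076065542336

A monotone lattice path from (0, 0) to (33, 31) consists of 33 east steps and 31 north steps in some order, so it is determined by which 33 of the 64 steps are east. The count is C(64, 33) = 1777090076065542336.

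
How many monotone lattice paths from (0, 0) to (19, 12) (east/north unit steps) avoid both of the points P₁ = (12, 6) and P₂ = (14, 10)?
Number of paths = 73925985

Inclusion–exclusion. Total paths: C(31, 19) = 141120525. Through P₁: C(18, 12)·C(13, 7) = 31855824. Through P₂: C(24, 14)·C(7, 5) = 41186376. Since P₁ is strictly southwest of P₂, a monotone path through both must visit P₁ then P₂; paths through both = C(18, 12)·C(6, 2)·C(7, 5) = 5847660. Avoid both = 141120525 − 31855824 − 41186376 + 5847660 = 73925985.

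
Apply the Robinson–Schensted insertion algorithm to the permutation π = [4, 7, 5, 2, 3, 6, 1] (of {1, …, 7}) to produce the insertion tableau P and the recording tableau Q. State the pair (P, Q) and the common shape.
P = [1, 3, 6] / [2, 5] / [4] / [7];  Q = [1, 2, 6] / [3, 5] / [4] / [7];  common shape = (3, 2, 1, 1)

Row-insert the values π_1, π_2, … into P one at a time, bumping the leftmost entry strictly greater than the inserted value down to the next row. The recording tableau Q records, in position (i, j), the step at which that cell was added to P.
  Insert 4 (step 1): P = [4];  Q = [1]
  Insert 7 (step 2): P = [4, 7];  Q = [1, 2]
  Insert 5 (step 3): P = [4, 5] / [7];  Q = [1, 2] / [3]
  Insert 2 (step 4): P = [2, 5] / [4] / [7];  Q = [1, 2] / [3] / [4]
  Insert 3 (step 5): P = [2, 3] / [4, 5] / [7];  Q = [1, 2] / [3, 5] / [4]
  Insert 6 (step 6): P = [2, 3, 6] / [4, 5] / [7];  Q = [1, 2, 6] / [3, 5] / [4]
  Insert 1 (step 7): P = [1, 3, 6] / [2, 5] / [4] / [7];  Q = [1, 2, 6] / [3, 5] / [4] / [7]
Final shape: (3, 2, 1, 1).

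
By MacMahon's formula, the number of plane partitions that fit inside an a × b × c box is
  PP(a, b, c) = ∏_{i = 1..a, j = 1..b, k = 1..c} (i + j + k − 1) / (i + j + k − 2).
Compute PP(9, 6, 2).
PP(9, 6, 2) = 5725720

Evaluate the triple product over i = 1..9, j = 1..6, k = 1..2. The factors are (2/1) · (3/2) · (3/2) · (4/3) · (4/3) · (5/4) · (5/4) · (6/5) · … (108 factors total). The numerators and denominators telescope so the product is an integer; carrying out the multiplication exactly gives PP(9, 6, 2) = 5725720.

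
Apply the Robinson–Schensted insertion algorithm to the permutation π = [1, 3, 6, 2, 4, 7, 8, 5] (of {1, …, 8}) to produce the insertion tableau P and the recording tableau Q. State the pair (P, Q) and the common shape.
P = [1, 2, 4, 5, 8] / [3, 6, 7];  Q = [1, 2, 3, 6, 7] / [4, 5, 8];  common shape = (5, 3)

Row-insert the values π_1, π_2, … into P one at a time, bumping the leftmost entry strictly greater than the inserted value down to the next row. The recording tableau Q records, in position (i, j), the step at which that cell was added to P.
  Insert 1 (step 1): P = [1];  Q = [1]
  Insert 3 (step 2): P = [1, 3];  Q = [1, 2]
  Insert 6 (step 3): P = [1, 3, 6];  Q = [1, 2, 3]
  Insert 2 (step 4): P = [1, 2, 6] / [3];  Q = [1, 2, 3] / [4]
  Insert 4 (step 5): P = [1, 2, 4] / [3, 6];  Q = [1, 2, 3] / [4, 5]
  Insert 7 (step 6): P = [1, 2, 4, 7] / [3, 6];  Q = [1, 2, 3, 6] / [4, 5]
  Insert 8 (step 7): P = [1, 2, 4, 7, 8] / [3, 6];  Q = [1, 2, 3, 6, 7] / [4, 5]
  Insert 5 (step 8): P = [1, 2, 4, 5, 8] / [3, 6, 7];  Q = [1, 2, 3, 6, 7] / [4, 5, 8]
Final shape: (5, 3).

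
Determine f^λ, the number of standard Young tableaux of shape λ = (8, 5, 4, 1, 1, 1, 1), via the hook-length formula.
# SYT of shape (8, 5, 4, 1, 1, 1, 1) = 349188840

Hook-length formula: f^λ = n! / Π hook(c), product over all cells c of the Young diagram. For λ = (8, 5, 4, 1, 1, 1, 1), n = 21 boxes. Hook lengths by row (left-to-right, top-to-bottom): [14, 9, 8, 7, 5, 3, 2, 1]; [10, 5, 4, 3, 1]; [8, 3, 2, 1]; [4]; [3]; [2]; [1]. Product of hooks = 146313216000. So f^λ = 21! / 146313216000 = 51090942171709440000 / 146313216000 = 349188840.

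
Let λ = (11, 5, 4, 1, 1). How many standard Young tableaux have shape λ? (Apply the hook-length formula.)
# SYT of shape (11, 5, 4, 1, 1) = 285170886

Hook-length formula: f^λ = n! / Π hook(c), product over all cells c of the Young diagram. For λ = (11, 5, 4, 1, 1), n = 22 boxes. Hook lengths by row (left-to-right, top-to-bottom): [15, 12, 11, 10, 8, 6, 5, 4, 3, 2, 1]; [8, 5, 4, 3, 1]; [6, 3, 2, 1]; [2]; [1]. Product of hooks = 3941498880000. So f^λ = 22! / 3941498880000 = 1124000727777607680000 / 3941498880000 = 285170886.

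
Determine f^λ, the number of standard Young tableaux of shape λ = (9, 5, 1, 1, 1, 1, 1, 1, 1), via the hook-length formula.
# SYT of shape (9, 5, 1, 1, 1, 1, 1, 1, 1) = 28528500

Hook-length formula: f^λ = n! / Π hook(c), product over all cells c of the Young diagram. For λ = (9, 5, 1, 1, 1, 1, 1, 1, 1), n = 21 boxes. Hook lengths by row (left-to-right, top-to-bottom): [17, 9, 8, 7, 6, 4, 3, 2, 1]; [12, 4, 3, 2, 1]; [7]; [6]; [5]; [4]; [3]; [2]; [1]. Product of hooks = 1790873763840. So f^λ = 21! / 1790873763840 = 51090942171709440000 / 1790873763840 = 28528500.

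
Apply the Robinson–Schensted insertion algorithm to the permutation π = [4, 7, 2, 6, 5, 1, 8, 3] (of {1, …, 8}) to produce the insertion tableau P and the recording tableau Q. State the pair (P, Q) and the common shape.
P = [1, 3, 8] / [2, 5] / [4, 6] / [7];  Q = [1, 2, 7] / [3, 4] / [5, 8] / [6];  common shape = (3, 2, 2, 1)

Row-insert the values π_1, π_2, … into P one at a time, bumping the leftmost entry strictly greater than the inserted value down to the next row. The recording tableau Q records, in position (i, j), the step at which that cell was added to P.
  Insert 4 (step 1): P = [4];  Q = [1]
  Insert 7 (step 2): P = [4, 7];  Q = [1, 2]
  Insert 2 (step 3): P = [2, 7] / [4];  Q = [1, 2] / [3]
  Insert 6 (step 4): P = [2, 6] / [4, 7];  Q = [1, 2] / [3, 4]
  Insert 5 (step 5): P = [2, 5] / [4, 6] / [7];  Q = [1, 2] / [3, 4] / [5]
  Insert 1 (step 6): P = [1, 5] / [2, 6] / [4] / [7];  Q = [1, 2] / [3, 4] / [5] / [6]
  Insert 8 (step 7): P = [1, 5, 8] / [2, 6] / [4] / [7];  Q = [1, 2, 7] / [3, 4] / [5] / [6]
  Insert 3 (step 8): P = [1, 3, 8] / [2, 5] / [4, 6] / [7];  Q = [1, 2, 7] / [3, 4] / [5, 8] / [6]
Final shape: (3, 2, 2, 1).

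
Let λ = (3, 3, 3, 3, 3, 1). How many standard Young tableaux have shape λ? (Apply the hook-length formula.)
# SYT of shape (3, 3, 3, 3, 3, 1) = 36036

Hook-length formula: f^λ = n! / Π hook(c), product over all cells c of the Young diagram. For λ = (3, 3, 3, 3, 3, 1), n = 16 boxes. Hook lengths by row (left-to-right, top-to-bottom): [8, 6, 5]; [7, 5, 4]; [6, 4, 3]; [5, 3, 2]; [4, 2, 1]; [1]. Product of hooks = 580608000. So f^λ = 16! / 580608000 = 20922789888000 / 580608000 = 36036.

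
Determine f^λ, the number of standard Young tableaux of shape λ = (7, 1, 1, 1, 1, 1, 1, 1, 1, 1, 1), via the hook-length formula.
# SYT of shape (7, 1, 1, 1, 1, 1, 1, 1, 1, 1, 1) = 8008

Hook-length formula: f^λ = n! / Π hook(c), product over all cells c of the Young diagram. For λ = (7, 1, 1, 1, 1, 1, 1, 1, 1, 1, 1), n = 17 boxes. Hook lengths by row (left-to-right, top-to-bottom): [17, 6, 5, 4, 3, 2, 1]; [10]; [9]; [8]; [7]; [6]; [5]; [4]; [3]; [2]; [1]. Product of hooks = 44416512000. So f^λ = 17! / 44416512000 = 355687428096000 / 44416512000 = 8008.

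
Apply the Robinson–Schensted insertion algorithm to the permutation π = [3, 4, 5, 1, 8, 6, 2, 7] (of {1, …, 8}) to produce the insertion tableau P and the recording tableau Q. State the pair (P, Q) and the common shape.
P = [1, 2, 5, 6, 7] / [3, 4] / [8];  Q = [1, 2, 3, 5, 8] / [4, 6] / [7];  common shape = (5, 2, 1)

Row-insert the values π_1, π_2, … into P one at a time, bumping the leftmost entry strictly greater than the inserted value down to the next row. The recording tableau Q records, in position (i, j), the step at which that cell was added to P.
  Insert 3 (step 1): P = [3];  Q = [1]
  Insert 4 (step 2): P = [3, 4];  Q = [1, 2]
  Insert 5 (step 3): P = [3, 4, 5];  Q = [1, 2, 3]
  Insert 1 (step 4): P = [1, 4, 5] / [3];  Q = [1, 2, 3] / [4]
  Insert 8 (step 5): P = [1, 4, 5, 8] / [3];  Q = [1, 2, 3, 5] / [4]
  Insert 6 (step 6): P = [1, 4, 5, 6] / [3, 8];  Q = [1, 2, 3, 5] / [4, 6]
  Insert 2 (step 7): P = [1, 2, 5, 6] / [3, 4] / [8];  Q = [1, 2, 3, 5] / [4, 6] / [7]
  Insert 7 (step 8): P = [1, 2, 5, 6, 7] / [3, 4] / [8];  Q = [1, 2, 3, 5, 8] / [4, 6] / [7]
Final shape: (5, 2, 1).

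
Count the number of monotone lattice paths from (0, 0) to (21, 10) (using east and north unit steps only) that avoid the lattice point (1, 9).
Number of paths = 44351955

Total paths from (0, 0) to (21, 10): C(31, 21) = 44352165. Paths through (1, 9): (paths (0, 0) → (1, 9)) × (paths (1, 9) → (21, 10)) = C(10, 1) · C(21, 20) = 10 · 21 = 210. Avoidance count = 44352165 − 210 = 44351955.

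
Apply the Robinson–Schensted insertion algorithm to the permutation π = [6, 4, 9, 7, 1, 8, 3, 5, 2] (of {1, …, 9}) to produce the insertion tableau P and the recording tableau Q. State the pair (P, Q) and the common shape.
P = [1, 2, 5] / [3, 7, 8] / [4, 9] / [6];  Q = [1, 3, 6] / [2, 4, 8] / [5, 7] / [9];  common shape = (3, 3, 2, 1)

Row-insert the values π_1, π_2, … into P one at a time, bumping the leftmost entry strictly greater than the inserted value down to the next row. The recording tableau Q records, in position (i, j), the step at which that cell was added to P.
  Insert 6 (step 1): P = [6];  Q = [1]
  Insert 4 (step 2): P = [4] / [6];  Q = [1] / [2]
  Insert 9 (step 3): P = [4, 9] / [6];  Q = [1, 3] / [2]
  Insert 7 (step 4): P = [4, 7] / [6, 9];  Q = [1, 3] / [2, 4]
  Insert 1 (step 5): P = [1, 7] / [4, 9] / [6];  Q = [1, 3] / [2, 4] / [5]
  Insert 8 (step 6): P = [1, 7, 8] / [4, 9] / [6];  Q = [1, 3, 6] / [2, 4] / [5]
  Insert 3 (step 7): P = [1, 3, 8] / [4, 7] / [6, 9];  Q = [1, 3, 6] / [2, 4] / [5, 7]
  Insert 5 (step 8): P = [1, 3, 5] / [4, 7, 8] / [6, 9];  Q = [1, 3, 6] / [2, 4, 8] / [5, 7]
  Insert 2 (step 9): P = [1, 2, 5] / [3, 7, 8] / [4, 9] / [6];  Q = [1, 3, 6] / [2, 4, 8] / [5, 7] / [9]
Final shape: (3, 3, 2, 1).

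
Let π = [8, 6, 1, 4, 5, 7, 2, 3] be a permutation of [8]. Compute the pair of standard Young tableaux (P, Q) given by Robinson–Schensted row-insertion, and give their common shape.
P = [1, 2, 3, 7] / [4, 5] / [6] / [8];  Q = [1, 4, 5, 6] / [2, 8] / [3] / [7];  common shape = (4, 2, 1, 1)

Row-insert the values π_1, π_2, … into P one at a time, bumping the leftmost entry strictly greater than the inserted value down to the next row. The recording tableau Q records, in position (i, j), the step at which that cell was added to P.
  Insert 8 (step 1): P = [8];  Q = [1]
  Insert 6 (step 2): P = [6] / [8];  Q = [1] / [2]
  Insert 1 (step 3): P = [1] / [6] / [8];  Q = [1] / [2] / [3]
  Insert 4 (step 4): P = [1, 4] / [6] / [8];  Q = [1, 4] / [2] / [3]
  Insert 5 (step 5): P = [1, 4, 5] / [6] / [8];  Q = [1, 4, 5] / [2] / [3]
  Insert 7 (step 6): P = [1, 4, 5, 7] / [6] / [8];  Q = [1, 4, 5, 6] / [2] / [3]
  Insert 2 (step 7): P = [1, 2, 5, 7] / [4] / [6] / [8];  Q = [1, 4, 5, 6] / [2] / [3] / [7]
  Insert 3 (step 8): P = [1, 2, 3, 7] / [4, 5] / [6] / [8];  Q = [1, 4, 5, 6] / [2, 8] / [3] / [7]
Final shape: (4, 2, 1, 1).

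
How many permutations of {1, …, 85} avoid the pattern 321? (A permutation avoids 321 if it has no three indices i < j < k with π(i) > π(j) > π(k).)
C_85 = 1063353702922273835973036658043476458723103404520

These 321-avoiding permutations are counted by the Catalan number C_n = (1/(n + 1)) · C(2n, n). For n = 85: C_85 = (1/86) · C(170, 85) = 91448418451315549893681152591738975450186892788720/86 = 1063353702922273835973036658043476458723103404520.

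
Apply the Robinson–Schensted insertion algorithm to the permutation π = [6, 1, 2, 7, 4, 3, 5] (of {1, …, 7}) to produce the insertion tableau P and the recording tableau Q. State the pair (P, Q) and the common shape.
P = [1, 2, 3, 5] / [4, 7] / [6];  Q = [1, 3, 4, 7] / [2, 5] / [6];  common shape = (4, 2, 1)

Row-insert the values π_1, π_2, … into P one at a time, bumping the leftmost entry strictly greater than the inserted value down to the next row. The recording tableau Q records, in position (i, j), the step at which that cell was added to P.
  Insert 6 (step 1): P = [6];  Q = [1]
  Insert 1 (step 2): P = [1] / [6];  Q = [1] / [2]
  Insert 2 (step 3): P = [1, 2] / [6];  Q = [1, 3] / [2]
  Insert 7 (step 4): P = [1, 2, 7] / [6];  Q = [1, 3, 4] / [2]
  Insert 4 (step 5): P = [1, 2, 4] / [6, 7];  Q = [1, 3, 4] / [2, 5]
  Insert 3 (step 6): P = [1, 2, 3] / [4, 7] / [6];  Q = [1, 3, 4] / [2, 5] / [6]
  Insert 5 (step 7): P = [1, 2, 3, 5] / [4, 7] / [6];  Q = [1, 3, 4, 7] / [2, 5] / [6]
Final shape: (4, 2, 1).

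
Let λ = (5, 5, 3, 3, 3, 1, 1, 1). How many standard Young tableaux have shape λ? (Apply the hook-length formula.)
# SYT of shape (5, 5, 3, 3, 3, 1, 1, 1) = 1039252500

Hook-length formula: f^λ = n! / Π hook(c), product over all cells c of the Young diagram. For λ = (5, 5, 3, 3, 3, 1, 1, 1), n = 22 boxes. Hook lengths by row (left-to-right, top-to-bottom): [12, 8, 7, 3, 2]; [11, 7, 6, 2, 1]; [8, 4, 3]; [7, 3, 2]; [6, 2, 1]; [3]; [2]; [1]. Product of hooks = 1081547292672. So f^λ = 22! / 1081547292672 = 1124000727777607680000 / 1081547292672 = 1039252500.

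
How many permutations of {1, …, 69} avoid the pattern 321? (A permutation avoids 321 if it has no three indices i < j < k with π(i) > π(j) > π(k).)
C_69 = 337485502510215975556783793455058624700

These 321-avoiding permutations are counted by the Catalan number C_n = (1/(n + 1)) · C(2n, n). For n = 69: C_69 = (1/70) · C(138, 69) = 23623985175715118288974865541854103729000/70 = 337485502510215975556783793455058624700.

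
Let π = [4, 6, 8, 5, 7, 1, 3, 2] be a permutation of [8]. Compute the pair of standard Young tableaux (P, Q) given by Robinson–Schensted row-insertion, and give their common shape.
P = [1, 2, 7] / [3, 5] / [4, 8] / [6];  Q = [1, 2, 3] / [4, 5] / [6, 7] / [8];  common shape = (3, 2, 2, 1)

Row-insert the values π_1, π_2, … into P one at a time, bumping the leftmost entry strictly greater than the inserted value down to the next row. The recording tableau Q records, in position (i, j), the step at which that cell was added to P.
  Insert 4 (step 1): P = [4];  Q = [1]
  Insert 6 (step 2): P = [4, 6];  Q = [1, 2]
  Insert 8 (step 3): P = [4, 6, 8];  Q = [1, 2, 3]
  Insert 5 (step 4): P = [4, 5, 8] / [6];  Q = [1, 2, 3] / [4]
  Insert 7 (step 5): P = [4, 5, 7] / [6, 8];  Q = [1, 2, 3] / [4, 5]
  Insert 1 (step 6): P = [1, 5, 7] / [4, 8] / [6];  Q = [1, 2, 3] / [4, 5] / [6]
  Insert 3 (step 7): P = [1, 3, 7] / [4, 5] / [6, 8];  Q = [1, 2, 3] / [4, 5] / [6, 7]
  Insert 2 (step 8): P = [1, 2, 7] / [3, 5] / [4, 8] / [6];  Q = [1, 2, 3] / [4, 5] / [6, 7] / [8]
Final shape: (3, 2, 2, 1).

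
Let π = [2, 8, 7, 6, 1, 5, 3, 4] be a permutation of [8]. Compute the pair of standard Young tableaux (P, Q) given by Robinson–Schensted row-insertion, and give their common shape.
P = [1, 3, 4] / [2, 5] / [6] / [7] / [8];  Q = [1, 2, 8] / [3, 6] / [4] / [5] / [7];  common shape = (3, 2, 1, 1, 1)

Row-insert the values π_1, π_2, … into P one at a time, bumping the leftmost entry strictly greater than the inserted value down to the next row. The recording tableau Q records, in position (i, j), the step at which that cell was added to P.
  Insert 2 (step 1): P = [2];  Q = [1]
  Insert 8 (step 2): P = [2, 8];  Q = [1, 2]
  Insert 7 (step 3): P = [2, 7] / [8];  Q = [1, 2] / [3]
  Insert 6 (step 4): P = [2, 6] / [7] / [8];  Q = [1, 2] / [3] / [4]
  Insert 1 (step 5): P = [1, 6] / [2] / [7] / [8];  Q = [1, 2] / [3] / [4] / [5]
  Insert 5 (step 6): P = [1, 5] / [2, 6] / [7] / [8];  Q = [1, 2] / [3, 6] / [4] / [5]
  Insert 3 (step 7): P = [1, 3] / [2, 5] / [6] / [7] / [8];  Q = [1, 2] / [3, 6] / [4] / [5] / [7]
  Insert 4 (step 8): P = [1, 3, 4] / [2, 5] / [6] / [7] / [8];  Q = [1, 2, 8] / [3, 6] / [4] / [5] / [7]
Final shape: (3, 2, 1, 1, 1).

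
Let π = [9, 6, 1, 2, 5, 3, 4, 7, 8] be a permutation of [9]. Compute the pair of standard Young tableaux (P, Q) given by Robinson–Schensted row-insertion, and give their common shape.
P = [1, 2, 3, 4, 7, 8] / [5] / [6] / [9];  Q = [1, 4, 5, 7, 8, 9] / [2] / [3] / [6];  common shape = (6, 1, 1, 1)

Row-insert the values π_1, π_2, … into P one at a time, bumping the leftmost entry strictly greater than the inserted value down to the next row. The recording tableau Q records, in position (i, j), the step at which that cell was added to P.
  Insert 9 (step 1): P = [9];  Q = [1]
  Insert 6 (step 2): P = [6] / [9];  Q = [1] / [2]
  Insert 1 (step 3): P = [1] / [6] / [9];  Q = [1] / [2] / [3]
  Insert 2 (step 4): P = [1, 2] / [6] / [9];  Q = [1, 4] / [2] / [3]
  Insert 5 (step 5): P = [1, 2, 5] / [6] / [9];  Q = [1, 4, 5] / [2] / [3]
  Insert 3 (step 6): P = [1, 2, 3] / [5] / [6] / [9];  Q = [1, 4, 5] / [2] / [3] / [6]
  Insert 4 (step 7): P = [1, 2, 3, 4] / [5] / [6] / [9];  Q = [1, 4, 5, 7] / [2] / [3] / [6]
  Insert 7 (step 8): P = [1, 2, 3, 4, 7] / [5] / [6] / [9];  Q = [1, 4, 5, 7, 8] / [2] / [3] / [6]
  Insert 8 (step 9): P = [1, 2, 3, 4, 7, 8] / [5] / [6] / [9];  Q = [1, 4, 5, 7, 8, 9] / [2] / [3] / [6]
Final shape: (6, 1, 1, 1).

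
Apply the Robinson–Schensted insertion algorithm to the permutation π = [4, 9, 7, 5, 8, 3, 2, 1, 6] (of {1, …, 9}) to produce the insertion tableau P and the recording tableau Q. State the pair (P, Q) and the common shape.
P = [1, 5, 6] / [2, 8] / [3] / [4] / [7] / [9];  Q = [1, 2, 5] / [3, 9] / [4] / [6] / [7] / [8];  common shape = (3, 2, 1, 1, 1, 1)

Row-insert the values π_1, π_2, … into P one at a time, bumping the leftmost entry strictly greater than the inserted value down to the next row. The recording tableau Q records, in position (i, j), the step at which that cell was added to P.
  Insert 4 (step 1): P = [4];  Q = [1]
  Insert 9 (step 2): P = [4, 9];  Q = [1, 2]
  Insert 7 (step 3): P = [4, 7] / [9];  Q = [1, 2] / [3]
  Insert 5 (step 4): P = [4, 5] / [7] / [9];  Q = [1, 2] / [3] / [4]
  Insert 8 (step 5): P = [4, 5, 8] / [7] / [9];  Q = [1, 2, 5] / [3] / [4]
  Insert 3 (step 6): P = [3, 5, 8] / [4] / [7] / [9];  Q = [1, 2, 5] / [3] / [4] / [6]
  Insert 2 (step 7): P = [2, 5, 8] / [3] / [4] / [7] / [9];  Q = [1, 2, 5] / [3] / [4] / [6] / [7]
  Insert 1 (step 8): P = [1, 5, 8] / [2] / [3] / [4] / [7] / [9];  Q = [1, 2, 5] / [3] / [4] / [6] / [7] / [8]
  Insert 6 (step 9): P = [1, 5, 6] / [2, 8] / [3] / [4] / [7] / [9];  Q = [1, 2, 5] / [3, 9] / [4] / [6] / [7] / [8]
Final shape: (3, 2, 1, 1, 1, 1).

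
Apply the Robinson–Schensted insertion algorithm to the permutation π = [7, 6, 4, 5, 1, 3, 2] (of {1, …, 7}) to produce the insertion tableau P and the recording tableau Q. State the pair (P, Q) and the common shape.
P = [1, 2] / [3, 5] / [4] / [6] / [7];  Q = [1, 4] / [2, 6] / [3] / [5] / [7];  common shape = (2, 2, 1, 1, 1)

Row-insert the values π_1, π_2, … into P one at a time, bumping the leftmost entry strictly greater than the inserted value down to the next row. The recording tableau Q records, in position (i, j), the step at which that cell was added to P.
  Insert 7 (step 1): P = [7];  Q = [1]
  Insert 6 (step 2): P = [6] / [7];  Q = [1] / [2]
  Insert 4 (step 3): P = [4] / [6] / [7];  Q = [1] / [2] / [3]
  Insert 5 (step 4): P = [4, 5] / [6] / [7];  Q = [1, 4] / [2] / [3]
  Insert 1 (step 5): P = [1, 5] / [4] / [6] / [7];  Q = [1, 4] / [2] / [3] / [5]
  Insert 3 (step 6): P = [1, 3] / [4, 5] / [6] / [7];  Q = [1, 4] / [2, 6] / [3] / [5]
  Insert 2 (step 7): P = [1, 2] / [3, 5] / [4] / [6] / [7];  Q = [1, 4] / [2, 6] / [3] / [5] / [7]
Final shape: (2, 2, 1, 1, 1).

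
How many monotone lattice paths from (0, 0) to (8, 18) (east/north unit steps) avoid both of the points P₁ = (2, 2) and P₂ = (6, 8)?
Number of paths = 999559

Inclusion–exclusion. Total paths: C(26, 8) = 1562275. Through P₁: C(4, 2)·C(22, 6) = 447678. Through P₂: C(14, 6)·C(12, 2) = 198198. Since P₁ is strictly southwest of P₂, a monotone path through both must visit P₁ then P₂; paths through both = C(4, 2)·C(10, 4)·C(12, 2) = 83160. Avoid both = 1562275 − 447678 − 198198 + 83160 = 999559.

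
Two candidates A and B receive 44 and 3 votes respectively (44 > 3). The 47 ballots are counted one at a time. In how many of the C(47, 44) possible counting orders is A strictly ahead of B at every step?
Strict-lead orderings = 14145

Total orderings of the 47 votes with 44 for A: C(47, 44) = 16215. By the Bertrand ballot formula (Cycle Lemma / reflection principle), the number of orderings in which A is strictly ahead of B throughout is (p − q)/(p + q) · C(p + q, p) = (44 − 3)/(44 + 3) · 16215 = 14145.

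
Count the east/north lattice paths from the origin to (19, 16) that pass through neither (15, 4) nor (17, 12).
Number of paths = 3277051905

Inclusion–exclusion. Total paths: C(35, 19) = 4059928950. Through P₁: C(19, 15)·C(16, 4) = 7054320. Through P₂: C(29, 17)·C(6, 2) = 778439025. Since P₁ is strictly southwest of P₂, a monotone path through both must visit P₁ then P₂; paths through both = C(19, 15)·C(10, 2)·C(6, 2) = 2616300. Avoid both = 4059928950 − 7054320 − 778439025 + 2616300 = 3277051905.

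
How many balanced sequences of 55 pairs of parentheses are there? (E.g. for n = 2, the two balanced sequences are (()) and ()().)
C_55 = 1759414616608818870992479875972

These balanced parentheses are counted by the Catalan number C_n = (1/(n + 1)) · C(2n, n). For n = 55: C_55 = (1/56) · C(110, 55) = 98527218530093856775578873054432/56 = 1759414616608818870992479875972.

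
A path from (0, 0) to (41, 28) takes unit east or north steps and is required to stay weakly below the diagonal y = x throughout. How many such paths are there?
Number of paths = 5592628786362932776

By the reflection principle (André's argument), the number of monotone paths to (41, 28) with n ≤ m that never go above y = x is C(69, 41) − C(69, 42) = 16777886359088798328 − 11185257572725865552 = 5592628786362932776.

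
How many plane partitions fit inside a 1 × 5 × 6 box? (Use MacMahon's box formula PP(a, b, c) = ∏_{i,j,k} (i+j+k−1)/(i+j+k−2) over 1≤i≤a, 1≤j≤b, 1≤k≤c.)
PP(1, 5, 6) = 462

Evaluate the triple product over i = 1..1, j = 1..5, k = 1..6. The factors are (2/1) · (3/2) · (4/3) · (5/4) · (6/5) · (7/6) · (3/2) · (4/3) · … (30 factors total). The numerators and denominators telescope so the product is an integer; carrying out the multiplication exactly gives PP(1, 5, 6) = 462.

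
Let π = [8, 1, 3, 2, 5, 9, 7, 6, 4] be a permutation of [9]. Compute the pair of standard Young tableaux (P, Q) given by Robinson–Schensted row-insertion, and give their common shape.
P = [1, 2, 4, 6] / [3, 5] / [7, 9] / [8];  Q = [1, 3, 5, 6] / [2, 7] / [4, 8] / [9];  common shape = (4, 2, 2, 1)

Row-insert the values π_1, π_2, … into P one at a time, bumping the leftmost entry strictly greater than the inserted value down to the next row. The recording tableau Q records, in position (i, j), the step at which that cell was added to P.
  Insert 8 (step 1): P = [8];  Q = [1]
  Insert 1 (step 2): P = [1] / [8];  Q = [1] / [2]
  Insert 3 (step 3): P = [1, 3] / [8];  Q = [1, 3] / [2]
  Insert 2 (step 4): P = [1, 2] / [3] / [8];  Q = [1, 3] / [2] / [4]
  Insert 5 (step 5): P = [1, 2, 5] / [3] / [8];  Q = [1, 3, 5] / [2] / [4]
  Insert 9 (step 6): P = [1, 2, 5, 9] / [3] / [8];  Q = [1, 3, 5, 6] / [2] / [4]
  Insert 7 (step 7): P = [1, 2, 5, 7] / [3, 9] / [8];  Q = [1, 3, 5, 6] / [2, 7] / [4]
  Insert 6 (step 8): P = [1, 2, 5, 6] / [3, 7] / [8, 9];  Q = [1, 3, 5, 6] / [2, 7] / [4, 8]
  Insert 4 (step 9): P = [1, 2, 4, 6] / [3, 5] / [7, 9] / [8];  Q = [1, 3, 5, 6] / [2, 7] / [4, 8] / [9]
Final shape: (4, 2, 2, 1).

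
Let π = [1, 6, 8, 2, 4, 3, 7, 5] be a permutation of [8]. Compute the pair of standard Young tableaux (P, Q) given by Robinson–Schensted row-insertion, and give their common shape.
P = [1, 2, 3, 5] / [4, 7] / [6, 8];  Q = [1, 2, 3, 7] / [4, 5] / [6, 8];  common shape = (4, 2, 2)

Row-insert the values π_1, π_2, … into P one at a time, bumping the leftmost entry strictly greater than the inserted value down to the next row. The recording tableau Q records, in position (i, j), the step at which that cell was added to P.
  Insert 1 (step 1): P = [1];  Q = [1]
  Insert 6 (step 2): P = [1, 6];  Q = [1, 2]
  Insert 8 (step 3): P = [1, 6, 8];  Q = [1, 2, 3]
  Insert 2 (step 4): P = [1, 2, 8] / [6];  Q = [1, 2, 3] / [4]
  Insert 4 (step 5): P = [1, 2, 4] / [6, 8];  Q = [1, 2, 3] / [4, 5]
  Insert 3 (step 6): P = [1, 2, 3] / [4, 8] / [6];  Q = [1, 2, 3] / [4, 5] / [6]
  Insert 7 (step 7): P = [1, 2, 3, 7] / [4, 8] / [6];  Q = [1, 2, 3, 7] / [4, 5] / [6]
  Insert 5 (step 8): P = [1, 2, 3, 5] / [4, 7] / [6, 8];  Q = [1, 2, 3, 7] / [4, 5] / [6, 8]
Final shape: (4, 2, 2).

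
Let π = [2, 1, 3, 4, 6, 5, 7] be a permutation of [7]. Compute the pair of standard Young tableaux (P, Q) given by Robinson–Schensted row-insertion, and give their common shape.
P = [1, 3, 4, 5, 7] / [2, 6];  Q = [1, 3, 4, 5, 7] / [2, 6];  common shape = (5, 2)

Row-insert the values π_1, π_2, … into P one at a time, bumping the leftmost entry strictly greater than the inserted value down to the next row. The recording tableau Q records, in position (i, j), the step at which that cell was added to P.
  Insert 2 (step 1): P = [2];  Q = [1]
  Insert 1 (step 2): P = [1] / [2];  Q = [1] / [2]
  Insert 3 (step 3): P = [1, 3] / [2];  Q = [1, 3] / [2]
  Insert 4 (step 4): P = [1, 3, 4] / [2];  Q = [1, 3, 4] / [2]
  Insert 6 (step 5): P = [1, 3, 4, 6] / [2];  Q = [1, 3, 4, 5] / [2]
  Insert 5 (step 6): P = [1, 3, 4, 5] / [2, 6];  Q = [1, 3, 4, 5] / [2, 6]
  Insert 7 (step 7): P = [1, 3, 4, 5, 7] / [2, 6];  Q = [1, 3, 4, 5, 7] / [2, 6]
Final shape: (5, 2).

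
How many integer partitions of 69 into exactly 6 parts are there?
p(69, 6 parts) = 24473

Partitions of n into exactly k parts are in bijection with partitions of n − k into at most k parts (subtract 1 from each part). So p(69, exactly 6) = p(63, parts ≤ 6). Computing via the recurrence p(m, j) = p(m, j−1) + p(m−j, j) gives 24473.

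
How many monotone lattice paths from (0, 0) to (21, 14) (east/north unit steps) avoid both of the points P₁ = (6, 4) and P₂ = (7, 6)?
Number of paths = 1286249580

Inclusion–exclusion. Total paths: C(35, 21) = 2319959400. Through P₁: C(10, 6)·C(25, 15) = 686439600. Through P₂: C(13, 7)·C(22, 14) = 548725320. Since P₁ is strictly southwest of P₂, a monotone path through both must visit P₁ then P₂; paths through both = C(10, 6)·C(3, 1)·C(22, 14) = 201455100. Avoid both = 2319959400 − 686439600 − 548725320 + 201455100 = 1286249580.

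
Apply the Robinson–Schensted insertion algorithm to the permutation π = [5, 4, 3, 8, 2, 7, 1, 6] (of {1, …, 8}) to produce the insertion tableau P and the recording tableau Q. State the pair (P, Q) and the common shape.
P = [1, 6] / [2, 7] / [3, 8] / [4] / [5];  Q = [1, 4] / [2, 6] / [3, 8] / [5] / [7];  common shape = (2, 2, 2, 1, 1)

Row-insert the values π_1, π_2, … into P one at a time, bumping the leftmost entry strictly greater than the inserted value down to the next row. The recording tableau Q records, in position (i, j), the step at which that cell was added to P.
  Insert 5 (step 1): P = [5];  Q = [1]
  Insert 4 (step 2): P = [4] / [5];  Q = [1] / [2]
  Insert 3 (step 3): P = [3] / [4] / [5];  Q = [1] / [2] / [3]
  Insert 8 (step 4): P = [3, 8] / [4] / [5];  Q = [1, 4] / [2] / [3]
  Insert 2 (step 5): P = [2, 8] / [3] / [4] / [5];  Q = [1, 4] / [2] / [3] / [5]
  Insert 7 (step 6): P = [2, 7] / [3, 8] / [4] / [5];  Q = [1, 4] / [2, 6] / [3] / [5]
  Insert 1 (step 7): P = [1, 7] / [2, 8] / [3] / [4] / [5];  Q = [1, 4] / [2, 6] / [3] / [5] / [7]
  Insert 6 (step 8): P = [1, 6] / [2, 7] / [3, 8] / [4] / [5];  Q = [1, 4] / [2, 6] / [3, 8] / [5] / [7]
Final shape: (2, 2, 2, 1, 1).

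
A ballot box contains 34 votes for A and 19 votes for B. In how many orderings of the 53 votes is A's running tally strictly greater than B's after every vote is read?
Strict-lead orderings = 33688403180250

Total orderings of the 53 votes with 34 for A: C(53, 34) = 119032357903550. By the Bertrand ballot formula (Cycle Lemma / reflection principle), the number of orderings in which A is strictly ahead of B throughout is (p − q)/(p + q) · C(p + q, p) = (34 − 19)/(34 + 19) · 119032357903550 = 33688403180250.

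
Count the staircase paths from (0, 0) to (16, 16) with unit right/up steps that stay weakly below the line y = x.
C_16 = 35357670

These NE paths below the diagonal are counted by the Catalan number C_n = (1/(n + 1)) · C(2n, n). For n = 16: C_16 = (1/17) · C(32, 16) = 601080390/17 = 35357670.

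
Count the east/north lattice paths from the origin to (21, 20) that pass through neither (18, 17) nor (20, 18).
Number of paths = 118481691240

Inclusion–exclusion. Total paths: C(41, 21) = 269128937220. Through P₁: C(35, 18)·C(6, 3) = 90751353000. Through P₂: C(38, 20)·C(3, 1) = 100734001830. Since P₁ is strictly southwest of P₂, a monotone path through both must visit P₁ then P₂; paths through both = C(35, 18)·C(3, 2)·C(3, 1) = 40838108850. Avoid both = 269128937220 − 90751353000 − 100734001830 + 40838108850 = 118481691240.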